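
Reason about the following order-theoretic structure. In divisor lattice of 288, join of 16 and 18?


In a divisor lattice, join = lcm (least common multiple).
gcd(16,18) = 2
lcm(16,18) = 16*18/gcd = 288/2 = 144


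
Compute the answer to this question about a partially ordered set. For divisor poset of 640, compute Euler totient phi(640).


phi(n) = n * prod_{p|n} (1 - 1/p).
Prime divisors of 640: [2, 5]
phi(640) = 640 * (1 - 1/2) * (1 - 1/5)
phi(640) = 256


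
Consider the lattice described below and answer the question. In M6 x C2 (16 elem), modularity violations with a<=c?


Modular law: if a <= c then a v (b ^ c) = (a v b) ^ c.
Check all triples (a,b,c) with a <= c among 16 elements.
This lattice is modular (diamonds M_m and their chain-products are modular).
Total violating triples: 0


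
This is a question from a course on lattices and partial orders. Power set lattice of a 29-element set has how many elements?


Power set = 2^n.
2^29 = 536870912


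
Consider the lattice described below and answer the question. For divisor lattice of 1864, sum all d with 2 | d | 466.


Interval [2,466] in divisors of 1864: [2, 466]
Sum = 468


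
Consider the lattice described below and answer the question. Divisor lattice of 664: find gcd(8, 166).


In a divisor lattice, meet = gcd (greatest common divisor).
By Euclidean algorithm or factoring: gcd(8,166) = 2


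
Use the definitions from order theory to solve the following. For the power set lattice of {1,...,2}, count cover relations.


A cover relation a -< b holds when a < b with no c strictly between.
Cover relations:
  {} -< {1}
  {} -< {2}
  {1} -< {1,2}
  {2} -< {1,2}
Total: 4


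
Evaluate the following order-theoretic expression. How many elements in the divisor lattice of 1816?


Divisors of 1816: [1, 2, 4, 8, 227, 454, 908, 1816]
Count: 8


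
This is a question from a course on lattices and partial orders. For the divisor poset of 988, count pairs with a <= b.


The order relation is {(a,b) : a <= b}, reflexive so it includes (a,a).
Examples: (1,1), (1,13), (1,19), (1,2), (1,247), ...
Total ordered pairs: 54


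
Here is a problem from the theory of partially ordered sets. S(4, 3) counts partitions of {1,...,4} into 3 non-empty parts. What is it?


S(n,k) = k*S(n-1,k) + S(n-1,k-1).
S(3,3) = 1, S(3,2) = 3
S(4,3) = 3*1 + 3 = 3 + 3
S(4,3) = 6


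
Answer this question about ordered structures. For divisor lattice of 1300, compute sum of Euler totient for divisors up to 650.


Divisors of 1300 up to 650: [1, 2, 4, 5, 10, 13, 20, 25, 26, 50, 52, 65, 100, 130, 260, 325, 650]
phi values: [1, 1, 2, 4, 4, 12, 8, 20, 12, 20, 24, 48, 40, 48, 96, 240, 240]
Sum = 820


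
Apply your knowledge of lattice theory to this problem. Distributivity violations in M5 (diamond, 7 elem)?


Distributive law: a ^ (b v c) = (a ^ b) v (a ^ c).
Check all 7^3 = 343 ordered triples (a,b,c).
  e.g. a=a1, b=a2, c=a3: lhs=a1 != rhs=0
  e.g. a=a1, b=a2, c=a4: lhs=a1 != rhs=0
Total violating triples: 60


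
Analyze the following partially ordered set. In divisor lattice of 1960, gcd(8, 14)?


Meet=gcd.
gcd(8,14)=2


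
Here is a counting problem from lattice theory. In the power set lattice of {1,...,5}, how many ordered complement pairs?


Complement pair (a,b): a meet b = bottom, a join b = top.
Here: A intersect B = {} and A union B = {1,...,5}.
Pairs found: ({},{1,2,3,4,5}), ({1},{2,3,4,5}), ({2},{1,3,4,5}), ({3},{1,2,4,5}), ... (28 more)
Total ordered pairs: 32


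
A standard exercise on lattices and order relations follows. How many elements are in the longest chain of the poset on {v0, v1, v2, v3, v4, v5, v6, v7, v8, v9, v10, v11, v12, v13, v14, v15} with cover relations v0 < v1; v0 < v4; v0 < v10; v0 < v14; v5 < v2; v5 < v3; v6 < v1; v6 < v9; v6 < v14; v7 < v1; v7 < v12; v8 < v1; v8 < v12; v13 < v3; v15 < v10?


A chain is a totally ordered subset; we count the number of elements in a maximum chain.
Compute, for each element x, the size of the longest chain ending at x:
  v0: 1
  v5: 1
  v6: 1
  v7: 1
  v8: 1
  v11: 1
  ...
A maximum chain: v0 < v1
Number of elements in the longest chain: 2


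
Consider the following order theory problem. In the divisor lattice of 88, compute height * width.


Height = length of longest chain minus 1; width = size of largest antichain.
A maximum chain: 1 | 11 | 22 | 44 | 88  (height 4).
A maximum antichain: {2, 11}  (width 2).
Product = 4 * 2 = 8


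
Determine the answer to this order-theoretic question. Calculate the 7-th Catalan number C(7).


C(n) = C(2n, n) / (n+1).
C(14, 7) = 3432
C(7) = 3432 / 8 = 429


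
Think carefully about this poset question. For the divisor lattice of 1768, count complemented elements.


An element a is complemented if some b has a meet b = bottom, a join b = top.
a is complemented iff gcd(a, n/a)=1, i.e. a is a unitary divisor of 1768.
Complemented elements: 1, 8, 13, 17, 104, 136, ... (2 more)
Count: 8


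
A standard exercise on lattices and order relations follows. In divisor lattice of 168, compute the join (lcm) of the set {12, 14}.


In a divisor lattice, join = lcm (least common multiple).
Compute lcm iteratively: start with first element, then lcm(current, next).
Elements: [12, 14]
lcm(12,14) = 84
Final lcm = 84


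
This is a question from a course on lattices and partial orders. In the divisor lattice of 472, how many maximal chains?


A maximal chain goes from the minimum element to a maximal element via cover relations.
Counting all min-to-max paths in the cover graph.
Total maximal chains: 4


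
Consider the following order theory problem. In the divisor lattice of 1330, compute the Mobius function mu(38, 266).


In a divisor lattice, mu(a,b) = mu(b/a) where mu is the classical Mobius function.
b/a = 266/38 = 7
Prime factorization of 7: primes [7]
7 is squarefree with 1 prime factor(s), so mu(7) = (-1)^1 = -1


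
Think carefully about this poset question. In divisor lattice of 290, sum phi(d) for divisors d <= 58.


Divisors of 290 up to 58: [1, 2, 5, 10, 29, 58]
phi values: [1, 1, 4, 4, 28, 28]
Sum = 66


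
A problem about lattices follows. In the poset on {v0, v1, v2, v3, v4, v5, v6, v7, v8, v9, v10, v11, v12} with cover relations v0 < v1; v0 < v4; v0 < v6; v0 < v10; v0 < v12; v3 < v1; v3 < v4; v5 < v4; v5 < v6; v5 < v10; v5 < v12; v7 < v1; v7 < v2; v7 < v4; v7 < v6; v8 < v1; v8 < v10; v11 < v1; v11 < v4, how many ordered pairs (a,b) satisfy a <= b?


The order relation is {(a,b) : a <= b}, reflexive so it includes (a,a).
Examples: (v0,v0), (v0,v1), (v0,v10), (v0,v12), (v0,v4), ...
Total ordered pairs: 32


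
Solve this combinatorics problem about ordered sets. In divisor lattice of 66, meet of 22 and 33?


In a divisor lattice, meet = gcd (greatest common divisor).
By Euclidean algorithm or factoring: gcd(22,33) = 11


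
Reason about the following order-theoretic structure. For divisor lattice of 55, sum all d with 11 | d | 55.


Interval [11,55] in divisors of 55: [11, 55]
Sum = 66


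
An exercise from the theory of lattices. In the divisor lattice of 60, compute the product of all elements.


Divisors of 60: [1, 2, 3, 4, 5, 6, 10, 12, 15, 20, 30, 60]
Product = n^(d(n)/2) = 60^(12/2)
Product = 46656000000


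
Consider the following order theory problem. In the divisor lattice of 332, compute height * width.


Height = length of longest chain minus 1; width = size of largest antichain.
A maximum chain: 1 | 83 | 166 | 332  (height 3).
A maximum antichain: {2, 83}  (width 2).
Product = 3 * 2 = 6


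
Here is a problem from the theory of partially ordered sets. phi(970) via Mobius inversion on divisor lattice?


phi(n) = n * prod_{p|n} (1 - 1/p).
Prime divisors of 970: [2, 5, 97]
phi(970) = 970 * (1 - 1/2) * (1 - 1/5) * (1 - 1/97)
phi(970) = 384


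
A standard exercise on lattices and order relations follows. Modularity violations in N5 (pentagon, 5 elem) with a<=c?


Modular law: if a <= c then a v (b ^ c) = (a v b) ^ c.
Check all triples (a,b,c) with a <= c among 5 elements.
  e.g. a=a, b=c, c=b: lhs=a != rhs=b
Total violating triples: 1


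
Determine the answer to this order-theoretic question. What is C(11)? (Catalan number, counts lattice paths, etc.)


C(n) = C(2n, n) / (n+1).
C(22, 11) = 705432
C(11) = 705432 / 12 = 58786


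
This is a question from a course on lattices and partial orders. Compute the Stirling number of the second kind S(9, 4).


S(n,k) = k*S(n-1,k) + S(n-1,k-1).
S(8,4) = 1701, S(8,3) = 966
S(9,4) = 4*1701 + 966 = 6804 + 966
S(9,4) = 7770


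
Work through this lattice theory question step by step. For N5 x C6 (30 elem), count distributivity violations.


Distributive law: a ^ (b v c) = (a ^ b) v (a ^ c).
Check all 30^3 = 27000 ordered triples (a,b,c).
  e.g. a=(b,0), b=(a,0), c=(c,0): lhs=(b,0) != rhs=(a,0)
  e.g. a=(b,0), b=(a,0), c=(c,1): lhs=(b,0) != rhs=(a,0)
Total violating triples: 432


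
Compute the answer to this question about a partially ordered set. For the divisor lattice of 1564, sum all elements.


sigma(n) = sum of divisors.
Divisors of 1564: [1, 2, 4, 17, 23, 34, 46, 68, 92, 391, 782, 1564]
Sum = 3024


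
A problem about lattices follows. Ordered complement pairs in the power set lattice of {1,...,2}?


Complement pair (a,b): a meet b = bottom, a join b = top.
Here: A intersect B = {} and A union B = {1,...,2}.
Pairs found: ({},{1,2}), ({1},{2}), ({2},{1}), ({1,2},{})
Total ordered pairs: 4


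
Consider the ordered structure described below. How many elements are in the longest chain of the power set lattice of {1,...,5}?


A chain is a totally ordered subset; we count the number of elements in a maximum chain.
Compute, for each element x, the size of the longest chain ending at x:
  {}: 1
  {1}: 2
  {2}: 2
  {3}: 2
  {4}: 2
  {5}: 2
  ...
A maximum chain: {} < {1} < {1,2} < {1,2,3} < {1,2,3,4} < {1,2,3,4,5}
Number of elements in the longest chain: 6


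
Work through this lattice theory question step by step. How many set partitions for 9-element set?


B(n) = number of set partitions of an n-element set.
B(n) satisfies the recurrence: B(n+1) = sum_k C(n,k)*B(k).
B(9) = 21147


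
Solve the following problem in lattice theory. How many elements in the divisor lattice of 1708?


Divisors of 1708: [1, 2, 4, 7, 14, 28, 61, 122, 244, 427, 854, 1708]
Count: 12


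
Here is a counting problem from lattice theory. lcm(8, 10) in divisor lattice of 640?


Join=lcm.
gcd(8,10)=2
lcm=40


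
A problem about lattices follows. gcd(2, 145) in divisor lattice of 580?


Meet=gcd.
gcd(2,145)=1


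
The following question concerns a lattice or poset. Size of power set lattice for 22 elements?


Power set = 2^n.
2^22 = 4194304


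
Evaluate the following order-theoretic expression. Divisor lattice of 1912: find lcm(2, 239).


In a divisor lattice, join = lcm (least common multiple).
gcd(2,239) = 1
lcm(2,239) = 2*239/gcd = 478/1 = 478


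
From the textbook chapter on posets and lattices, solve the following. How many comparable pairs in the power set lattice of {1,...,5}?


A comparable pair {a,b} has a < b or b < a in the order.
Count unordered pairs where one element is strictly below the other.
Examples: {{},{1}}, {{},{2}}, {{},{3}}, {{},{4}}, ...
Total comparable pairs: 211


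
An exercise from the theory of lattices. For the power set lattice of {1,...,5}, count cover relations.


A cover relation a -< b holds when a < b with no c strictly between.
Cover relations:
  {} -< {1}
  {} -< {2}
  {} -< {3}
  {} -< {4}
  {} -< {5}
  {1} -< {1,2}
  {1} -< {1,3}
  {1} -< {1,4}
  ...72 more
Total: 80


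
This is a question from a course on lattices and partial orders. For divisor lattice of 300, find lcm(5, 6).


In a divisor lattice, join = lcm (least common multiple).
Compute lcm iteratively: start with first element, then lcm(current, next).
Elements: [5, 6]
lcm(5,6) = 30
Final lcm = 30


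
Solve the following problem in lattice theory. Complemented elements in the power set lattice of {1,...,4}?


An element a is complemented if some b has a meet b = bottom, a join b = top.
every subset A has complement S\A, so all elements are complemented.
Complemented elements: {}, {1}, {2}, {3}, {4}, {1,2}, ... (10 more)
Count: 16


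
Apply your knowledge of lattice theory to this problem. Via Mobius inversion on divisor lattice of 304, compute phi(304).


phi(n) = n * prod_{p|n} (1 - 1/p).
Prime divisors of 304: [2, 19]
phi(304) = 304 * (1 - 1/2) * (1 - 1/19)
phi(304) = 144


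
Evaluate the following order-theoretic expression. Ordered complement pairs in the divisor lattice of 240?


Complement pair (a,b): a meet b = bottom, a join b = top.
Here: gcd(a,b)=1 and lcm(a,b)=240, i.e. a*b=240 with a,b coprime.
Pairs found: (1,240), (3,80), (5,48), (15,16), ... (4 more)
Total ordered pairs: 8


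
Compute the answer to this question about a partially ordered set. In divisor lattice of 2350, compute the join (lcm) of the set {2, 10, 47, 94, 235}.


In a divisor lattice, join = lcm (least common multiple).
Compute lcm iteratively: start with first element, then lcm(current, next).
Elements: [2, 10, 47, 94, 235]
lcm(2,10) = 10
lcm(10,47) = 470
lcm(470,94) = 470
lcm(470,235) = 470
Final lcm = 470


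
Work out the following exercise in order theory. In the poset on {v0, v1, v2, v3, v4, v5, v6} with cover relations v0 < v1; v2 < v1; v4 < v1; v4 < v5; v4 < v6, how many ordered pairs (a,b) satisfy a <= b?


The order relation is {(a,b) : a <= b}, reflexive so it includes (a,a).
Examples: (v0,v0), (v0,v1), (v1,v1), (v2,v1), (v2,v2), ...
Total ordered pairs: 12


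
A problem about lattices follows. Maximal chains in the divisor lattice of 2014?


A maximal chain goes from the minimum element to a maximal element via cover relations.
Counting all min-to-max paths in the cover graph.
Total maximal chains: 6


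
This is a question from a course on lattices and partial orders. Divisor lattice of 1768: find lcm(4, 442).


In a divisor lattice, join = lcm (least common multiple).
gcd(4,442) = 2
lcm(4,442) = 4*442/gcd = 1768/2 = 884


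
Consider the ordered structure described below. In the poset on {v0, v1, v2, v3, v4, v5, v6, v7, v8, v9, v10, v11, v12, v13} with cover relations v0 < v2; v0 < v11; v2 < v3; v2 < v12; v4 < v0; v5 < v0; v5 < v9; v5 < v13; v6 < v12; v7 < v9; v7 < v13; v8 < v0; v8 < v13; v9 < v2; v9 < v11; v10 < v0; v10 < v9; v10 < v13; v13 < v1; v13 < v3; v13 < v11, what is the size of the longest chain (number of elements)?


A chain is a totally ordered subset; we count the number of elements in a maximum chain.
Compute, for each element x, the size of the longest chain ending at x:
  v4: 1
  v5: 1
  v6: 1
  v7: 1
  v8: 1
  v10: 1
  ...
A maximum chain: v4 < v0 < v2 < v3
Number of elements in the longest chain: 4


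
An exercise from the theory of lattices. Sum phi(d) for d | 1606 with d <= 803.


Divisors of 1606 up to 803: [1, 2, 11, 22, 73, 146, 803]
phi values: [1, 1, 10, 10, 72, 72, 720]
Sum = 886


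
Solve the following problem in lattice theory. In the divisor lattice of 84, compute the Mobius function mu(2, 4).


In a divisor lattice, mu(a,b) = mu(b/a) where mu is the classical Mobius function.
b/a = 4/2 = 2
Prime factorization of 2: primes [2]
2 is squarefree with 1 prime factor(s), so mu(2) = (-1)^1 = -1


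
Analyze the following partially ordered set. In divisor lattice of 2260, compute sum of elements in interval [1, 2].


Interval [1,2] in divisors of 2260: [1, 2]
Sum = 3


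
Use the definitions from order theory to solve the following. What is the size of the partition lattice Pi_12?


B(n) = number of set partitions of an n-element set.
B(n) satisfies the recurrence: B(n+1) = sum_k C(n,k)*B(k).
B(12) = 4213597


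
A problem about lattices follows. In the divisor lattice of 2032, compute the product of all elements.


Divisors of 2032: [1, 2, 4, 8, 16, 127, 254, 508, 1016, 2032]
Product = n^(d(n)/2) = 2032^(10/2)
Product = 34643241239314432


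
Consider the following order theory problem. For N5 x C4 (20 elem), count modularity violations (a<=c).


Modular law: if a <= c then a v (b ^ c) = (a v b) ^ c.
Check all triples (a,b,c) with a <= c among 20 elements.
  e.g. a=(a,0), b=(c,0), c=(b,0): lhs=(a,0) != rhs=(b,0)
  e.g. a=(a,0), b=(c,1), c=(b,0): lhs=(a,0) != rhs=(b,0)
Total violating triples: 40


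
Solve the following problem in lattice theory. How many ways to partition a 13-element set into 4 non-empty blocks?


S(n,k) = k*S(n-1,k) + S(n-1,k-1).
S(12,4) = 611501, S(12,3) = 86526
S(13,4) = 4*611501 + 86526 = 2446004 + 86526
S(13,4) = 2532530


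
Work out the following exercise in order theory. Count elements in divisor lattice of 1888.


Divisors of 1888: [1, 2, 4, 8, 16, 32, 59, 118, 236, 472, 944, 1888]
Count: 12


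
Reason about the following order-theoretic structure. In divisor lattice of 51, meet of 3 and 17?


In a divisor lattice, meet = gcd (greatest common divisor).
By Euclidean algorithm or factoring: gcd(3,17) = 1


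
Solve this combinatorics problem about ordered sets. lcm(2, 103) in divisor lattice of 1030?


Join=lcm.
gcd(2,103)=1
lcm=206


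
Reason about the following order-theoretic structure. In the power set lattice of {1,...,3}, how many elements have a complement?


An element a is complemented if some b has a meet b = bottom, a join b = top.
every subset A has complement S\A, so all elements are complemented.
Complemented elements: {}, {1}, {2}, {3}, {1,2}, {1,3}, ... (2 more)
Count: 8


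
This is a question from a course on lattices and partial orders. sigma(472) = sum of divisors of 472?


sigma(n) = sum of divisors.
Divisors of 472: [1, 2, 4, 8, 59, 118, 236, 472]
Sum = 900


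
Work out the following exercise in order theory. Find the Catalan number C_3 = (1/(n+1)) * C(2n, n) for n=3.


C(n) = C(2n, n) / (n+1).
C(6, 3) = 20
C(3) = 20 / 4 = 5


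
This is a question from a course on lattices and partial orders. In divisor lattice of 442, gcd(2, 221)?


Meet=gcd.
gcd(2,221)=1


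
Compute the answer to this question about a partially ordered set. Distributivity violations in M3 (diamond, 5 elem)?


Distributive law: a ^ (b v c) = (a ^ b) v (a ^ c).
Check all 5^3 = 125 ordered triples (a,b,c).
  e.g. a=a1, b=a2, c=a3: lhs=a1 != rhs=0
  e.g. a=a1, b=a3, c=a2: lhs=a1 != rhs=0
Total violating triples: 6


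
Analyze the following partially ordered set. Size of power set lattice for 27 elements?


Power set = 2^n.
2^27 = 134217728


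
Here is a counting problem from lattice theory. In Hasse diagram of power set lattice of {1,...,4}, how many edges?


A cover relation a -< b holds when a < b with no c strictly between.
Cover relations:
  {} -< {1}
  {} -< {2}
  {} -< {3}
  {} -< {4}
  {1} -< {1,2}
  {1} -< {1,3}
  {1} -< {1,4}
  {2} -< {1,2}
  ...24 more
Total: 32


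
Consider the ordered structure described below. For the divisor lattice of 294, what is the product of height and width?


Height = length of longest chain minus 1; width = size of largest antichain.
A maximum chain: 1 | 7 | 49 | 147 | 294  (height 4).
A maximum antichain: {6, 14, 21, 49}  (width 4).
Product = 4 * 4 = 16


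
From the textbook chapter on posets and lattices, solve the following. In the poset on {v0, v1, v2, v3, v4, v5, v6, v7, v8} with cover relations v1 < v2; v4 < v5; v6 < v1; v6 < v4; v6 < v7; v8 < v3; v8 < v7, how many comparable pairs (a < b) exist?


A comparable pair {a,b} has a < b or b < a in the order.
Count unordered pairs where one element is strictly below the other.
Examples: {v1,v2}, {v1,v6}, {v2,v6}, {v3,v8}, ...
Total comparable pairs: 9


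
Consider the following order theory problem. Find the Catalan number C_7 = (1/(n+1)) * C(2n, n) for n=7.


C(n) = C(2n, n) / (n+1).
C(14, 7) = 3432
C(7) = 3432 / 8 = 429


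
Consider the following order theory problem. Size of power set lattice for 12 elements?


Power set = 2^n.
2^12 = 4096


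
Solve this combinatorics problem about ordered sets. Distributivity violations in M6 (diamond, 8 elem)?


Distributive law: a ^ (b v c) = (a ^ b) v (a ^ c).
Check all 8^3 = 512 ordered triples (a,b,c).
  e.g. a=a1, b=a2, c=a3: lhs=a1 != rhs=0
  e.g. a=a1, b=a2, c=a4: lhs=a1 != rhs=0
Total violating triples: 120


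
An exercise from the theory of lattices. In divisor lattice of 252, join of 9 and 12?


In a divisor lattice, join = lcm (least common multiple).
gcd(9,12) = 3
lcm(9,12) = 9*12/gcd = 108/3 = 36


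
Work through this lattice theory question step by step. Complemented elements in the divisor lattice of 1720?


An element a is complemented if some b has a meet b = bottom, a join b = top.
a is complemented iff gcd(a, n/a)=1, i.e. a is a unitary divisor of 1720.
Complemented elements: 1, 5, 8, 40, 43, 215, ... (2 more)
Count: 8


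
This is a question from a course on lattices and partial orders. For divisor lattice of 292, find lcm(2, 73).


In a divisor lattice, join = lcm (least common multiple).
Compute lcm iteratively: start with first element, then lcm(current, next).
Elements: [2, 73]
lcm(2,73) = 146
Final lcm = 146


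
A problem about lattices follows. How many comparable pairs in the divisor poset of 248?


A comparable pair {a,b} has a < b or b < a in the order.
Count unordered pairs where one element is strictly below the other.
Examples: {1,2}, {1,4}, {1,8}, {1,31}, ...
Total comparable pairs: 22


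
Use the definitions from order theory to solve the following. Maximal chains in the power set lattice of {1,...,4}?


A maximal chain goes from the minimum element to a maximal element via cover relations.
Counting all min-to-max paths in the cover graph.
Total maximal chains: 24


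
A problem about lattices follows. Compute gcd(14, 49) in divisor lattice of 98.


In a divisor lattice, meet = gcd (greatest common divisor).
By Euclidean algorithm or factoring: gcd(14,49) = 7


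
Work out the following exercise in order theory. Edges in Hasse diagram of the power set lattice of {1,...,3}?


A cover relation a -< b holds when a < b with no c strictly between.
Cover relations:
  {} -< {1}
  {} -< {2}
  {} -< {3}
  {1} -< {1,2}
  {1} -< {1,3}
  {2} -< {1,2}
  {2} -< {2,3}
  {3} -< {1,3}
  ...4 more
Total: 12


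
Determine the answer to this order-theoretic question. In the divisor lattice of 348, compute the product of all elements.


Divisors of 348: [1, 2, 3, 4, 6, 12, 29, 58, 87, 116, 174, 348]
Product = n^(d(n)/2) = 348^(12/2)
Product = 1776132919332864


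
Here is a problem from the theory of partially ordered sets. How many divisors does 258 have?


Divisors of 258: [1, 2, 3, 6, 43, 86, 129, 258]
Count: 8


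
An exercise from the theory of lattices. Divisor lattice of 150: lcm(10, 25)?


Join=lcm.
gcd(10,25)=5
lcm=50


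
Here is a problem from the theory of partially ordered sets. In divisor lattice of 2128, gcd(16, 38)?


Meet=gcd.
gcd(16,38)=2


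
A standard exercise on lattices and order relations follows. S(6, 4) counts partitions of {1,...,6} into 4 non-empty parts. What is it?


S(n,k) = k*S(n-1,k) + S(n-1,k-1).
S(5,4) = 10, S(5,3) = 25
S(6,4) = 4*10 + 25 = 40 + 25
S(6,4) = 65


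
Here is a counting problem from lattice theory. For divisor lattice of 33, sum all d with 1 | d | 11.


Interval [1,11] in divisors of 33: [1, 11]
Sum = 12


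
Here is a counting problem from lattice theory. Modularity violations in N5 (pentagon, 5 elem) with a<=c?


Modular law: if a <= c then a v (b ^ c) = (a v b) ^ c.
Check all triples (a,b,c) with a <= c among 5 elements.
  e.g. a=a, b=c, c=b: lhs=a != rhs=b
Total violating triples: 1


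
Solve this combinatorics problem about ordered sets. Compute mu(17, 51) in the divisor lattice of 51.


In a divisor lattice, mu(a,b) = mu(b/a) where mu is the classical Mobius function.
b/a = 51/17 = 3
Prime factorization of 3: primes [3]
3 is squarefree with 1 prime factor(s), so mu(3) = (-1)^1 = -1


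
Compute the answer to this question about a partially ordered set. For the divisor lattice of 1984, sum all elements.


sigma(n) = sum of divisors.
Divisors of 1984: [1, 2, 4, 8, 16, 31, 32, 62, 64, 124, 248, 496, 992, 1984]
Sum = 4064


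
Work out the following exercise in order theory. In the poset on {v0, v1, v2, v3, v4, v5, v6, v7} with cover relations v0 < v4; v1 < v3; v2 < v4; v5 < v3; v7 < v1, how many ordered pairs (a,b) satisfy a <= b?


The order relation is {(a,b) : a <= b}, reflexive so it includes (a,a).
Examples: (v0,v0), (v0,v4), (v1,v1), (v1,v3), (v2,v2), ...
Total ordered pairs: 14


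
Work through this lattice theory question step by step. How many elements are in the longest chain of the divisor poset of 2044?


A chain is a totally ordered subset; we count the number of elements in a maximum chain.
Compute, for each element x, the size of the longest chain ending at x:
  1: 1
  2: 2
  7: 2
  73: 2
  4: 3
  14: 3
  ...
A maximum chain: 1 < 2 < 4 < 28 < 2044
Number of elements in the longest chain: 5


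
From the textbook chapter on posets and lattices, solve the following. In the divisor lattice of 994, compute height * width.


Height = length of longest chain minus 1; width = size of largest antichain.
A maximum chain: 1 | 71 | 497 | 994  (height 3).
A maximum antichain: {2, 7, 71}  (width 3).
Product = 3 * 3 = 9


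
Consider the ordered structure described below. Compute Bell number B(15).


B(n) = number of set partitions of an n-element set.
B(n) satisfies the recurrence: B(n+1) = sum_k C(n,k)*B(k).
B(15) = 1382958545


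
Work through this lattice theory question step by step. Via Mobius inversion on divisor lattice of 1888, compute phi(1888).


phi(n) = n * prod_{p|n} (1 - 1/p).
Prime divisors of 1888: [2, 59]
phi(1888) = 1888 * (1 - 1/2) * (1 - 1/59)
phi(1888) = 928


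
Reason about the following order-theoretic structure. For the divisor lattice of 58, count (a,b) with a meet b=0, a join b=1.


Complement pair (a,b): a meet b = bottom, a join b = top.
Here: gcd(a,b)=1 and lcm(a,b)=58, i.e. a*b=58 with a,b coprime.
Pairs found: (1,58), (2,29), (29,2), (58,1)
Total ordered pairs: 4


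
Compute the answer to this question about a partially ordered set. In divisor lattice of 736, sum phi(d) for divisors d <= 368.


Divisors of 736 up to 368: [1, 2, 4, 8, 16, 23, 32, 46, 92, 184, 368]
phi values: [1, 1, 2, 4, 8, 22, 16, 22, 44, 88, 176]
Sum = 384


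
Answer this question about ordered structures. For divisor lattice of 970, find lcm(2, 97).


In a divisor lattice, join = lcm (least common multiple).
Compute lcm iteratively: start with first element, then lcm(current, next).
Elements: [2, 97]
lcm(2,97) = 194
Final lcm = 194


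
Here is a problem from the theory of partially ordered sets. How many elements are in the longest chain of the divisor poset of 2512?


A chain is a totally ordered subset; we count the number of elements in a maximum chain.
Compute, for each element x, the size of the longest chain ending at x:
  1: 1
  2: 2
  157: 2
  4: 3
  8: 4
  314: 3
  ...
A maximum chain: 1 < 2 < 4 < 8 < 16 < 2512
Number of elements in the longest chain: 6


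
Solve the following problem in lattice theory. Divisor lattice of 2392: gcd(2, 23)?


Meet=gcd.
gcd(2,23)=1


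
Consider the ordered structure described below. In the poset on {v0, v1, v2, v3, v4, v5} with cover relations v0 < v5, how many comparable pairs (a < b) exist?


A comparable pair {a,b} has a < b or b < a in the order.
Count unordered pairs where one element is strictly below the other.
Examples: {v0,v5}
Total comparable pairs: 1


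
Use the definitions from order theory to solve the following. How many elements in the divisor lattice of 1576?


Divisors of 1576: [1, 2, 4, 8, 197, 394, 788, 1576]
Count: 8


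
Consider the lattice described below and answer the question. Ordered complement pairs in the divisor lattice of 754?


Complement pair (a,b): a meet b = bottom, a join b = top.
Here: gcd(a,b)=1 and lcm(a,b)=754, i.e. a*b=754 with a,b coprime.
Pairs found: (1,754), (2,377), (13,58), (26,29), ... (4 more)
Total ordered pairs: 8


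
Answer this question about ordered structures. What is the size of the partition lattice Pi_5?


B(n) = number of set partitions of an n-element set.
B(n) satisfies the recurrence: B(n+1) = sum_k C(n,k)*B(k).
B(5) = 52


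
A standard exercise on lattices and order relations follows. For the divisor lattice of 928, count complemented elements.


An element a is complemented if some b has a meet b = bottom, a join b = top.
a is complemented iff gcd(a, n/a)=1, i.e. a is a unitary divisor of 928.
Complemented elements: 1, 29, 32, 928
Count: 4


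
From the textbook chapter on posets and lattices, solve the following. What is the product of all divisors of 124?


Divisors of 124: [1, 2, 4, 31, 62, 124]
Product = n^(d(n)/2) = 124^(6/2)
Product = 1906624


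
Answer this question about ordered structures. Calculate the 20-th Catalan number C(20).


C(n) = C(2n, n) / (n+1).
C(40, 20) = 137846528820
C(20) = 137846528820 / 21 = 6564120420


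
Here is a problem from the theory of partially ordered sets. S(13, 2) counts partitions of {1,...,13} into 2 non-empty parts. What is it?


S(n,k) = k*S(n-1,k) + S(n-1,k-1).
S(12,2) = 2047, S(12,1) = 1
S(13,2) = 2*2047 + 1 = 4094 + 1
S(13,2) = 4095


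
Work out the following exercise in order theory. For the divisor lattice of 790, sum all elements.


sigma(n) = sum of divisors.
Divisors of 790: [1, 2, 5, 10, 79, 158, 395, 790]
Sum = 1440


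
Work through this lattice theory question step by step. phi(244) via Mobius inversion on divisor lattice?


phi(n) = n * prod_{p|n} (1 - 1/p).
Prime divisors of 244: [2, 61]
phi(244) = 244 * (1 - 1/2) * (1 - 1/61)
phi(244) = 120


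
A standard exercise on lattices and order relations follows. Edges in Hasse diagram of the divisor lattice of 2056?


A cover relation a -< b holds when a < b with no c strictly between.
Cover relations:
  1 -< 2
  1 -< 257
  2 -< 4
  2 -< 514
  4 -< 8
  4 -< 1028
  8 -< 2056
  257 -< 514
  ...2 more
Total: 10


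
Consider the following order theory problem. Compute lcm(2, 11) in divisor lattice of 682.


In a divisor lattice, join = lcm (least common multiple).
gcd(2,11) = 1
lcm(2,11) = 2*11/gcd = 22/1 = 22


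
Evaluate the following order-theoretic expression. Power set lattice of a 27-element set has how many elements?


Power set = 2^n.
2^27 = 134217728


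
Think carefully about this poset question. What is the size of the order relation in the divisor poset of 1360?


The order relation is {(a,b) : a <= b}, reflexive so it includes (a,a).
Examples: (1,1), (1,10), (1,136), (1,1360), (1,16), ...
Total ordered pairs: 135


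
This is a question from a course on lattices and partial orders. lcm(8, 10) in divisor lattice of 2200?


Join=lcm.
gcd(8,10)=2
lcm=40


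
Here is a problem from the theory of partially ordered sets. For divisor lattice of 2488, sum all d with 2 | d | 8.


Interval [2,8] in divisors of 2488: [2, 4, 8]
Sum = 14


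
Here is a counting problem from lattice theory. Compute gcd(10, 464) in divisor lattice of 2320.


In a divisor lattice, meet = gcd (greatest common divisor).
By Euclidean algorithm or factoring: gcd(10,464) = 2


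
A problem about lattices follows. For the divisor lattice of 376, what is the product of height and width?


Height = length of longest chain minus 1; width = size of largest antichain.
A maximum chain: 1 | 47 | 94 | 188 | 376  (height 4).
A maximum antichain: {2, 47}  (width 2).
Product = 4 * 2 = 8


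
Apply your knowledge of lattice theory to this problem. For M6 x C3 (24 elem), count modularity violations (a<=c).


Modular law: if a <= c then a v (b ^ c) = (a v b) ^ c.
Check all triples (a,b,c) with a <= c among 24 elements.
This lattice is modular (diamonds M_m and their chain-products are modular).
Total violating triples: 0


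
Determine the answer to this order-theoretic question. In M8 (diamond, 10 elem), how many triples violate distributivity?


Distributive law: a ^ (b v c) = (a ^ b) v (a ^ c).
Check all 10^3 = 1000 ordered triples (a,b,c).
  e.g. a=a1, b=a2, c=a3: lhs=a1 != rhs=0
  e.g. a=a1, b=a2, c=a4: lhs=a1 != rhs=0
Total violating triples: 336


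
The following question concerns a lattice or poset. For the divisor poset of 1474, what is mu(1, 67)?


In a divisor lattice, mu(a,b) = mu(b/a) where mu is the classical Mobius function.
b/a = 67/1 = 67
Prime factorization of 67: primes [67]
67 is squarefree with 1 prime factor(s), so mu(67) = (-1)^1 = -1


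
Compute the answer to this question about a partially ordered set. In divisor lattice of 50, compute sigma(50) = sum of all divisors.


sigma(n) = sum of divisors.
Divisors of 50: [1, 2, 5, 10, 25, 50]
Sum = 93


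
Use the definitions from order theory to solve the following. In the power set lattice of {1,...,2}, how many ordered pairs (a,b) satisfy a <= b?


The order relation is {(a,b) : a <= b}, reflexive so it includes (a,a).
Examples: ({},{}), ({},{1,2}), ({},{1}), ({},{2}), ({1,2},{1,2}), ...
Total ordered pairs: 9


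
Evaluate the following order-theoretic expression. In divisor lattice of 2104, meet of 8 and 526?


In a divisor lattice, meet = gcd (greatest common divisor).
By Euclidean algorithm or factoring: gcd(8,526) = 2


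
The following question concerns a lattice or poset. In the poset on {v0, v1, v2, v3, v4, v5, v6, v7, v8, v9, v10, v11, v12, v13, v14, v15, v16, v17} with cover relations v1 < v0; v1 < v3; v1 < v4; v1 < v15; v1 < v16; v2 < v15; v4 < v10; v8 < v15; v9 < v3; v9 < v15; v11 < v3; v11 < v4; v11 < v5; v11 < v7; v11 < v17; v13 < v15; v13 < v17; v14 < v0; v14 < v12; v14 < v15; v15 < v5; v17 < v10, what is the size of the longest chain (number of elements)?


A chain is a totally ordered subset; we count the number of elements in a maximum chain.
Compute, for each element x, the size of the longest chain ending at x:
  v1: 1
  v2: 1
  v6: 1
  v8: 1
  v9: 1
  v11: 1
  ...
A maximum chain: v1 < v15 < v5
Number of elements in the longest chain: 3


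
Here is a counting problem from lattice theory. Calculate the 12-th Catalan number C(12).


C(n) = C(2n, n) / (n+1).
C(24, 12) = 2704156
C(12) = 2704156 / 13 = 208012


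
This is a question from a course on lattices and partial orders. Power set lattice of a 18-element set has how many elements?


Power set = 2^n.
2^18 = 262144


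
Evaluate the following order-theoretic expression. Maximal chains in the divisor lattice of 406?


A maximal chain goes from the minimum element to a maximal element via cover relations.
Counting all min-to-max paths in the cover graph.
Total maximal chains: 6


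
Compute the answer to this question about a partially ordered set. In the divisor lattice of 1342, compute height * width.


Height = length of longest chain minus 1; width = size of largest antichain.
A maximum chain: 1 | 61 | 671 | 1342  (height 3).
A maximum antichain: {2, 11, 61}  (width 3).
Product = 3 * 3 = 9


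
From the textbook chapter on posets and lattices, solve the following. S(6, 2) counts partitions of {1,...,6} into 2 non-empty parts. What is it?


S(n,k) = k*S(n-1,k) + S(n-1,k-1).
S(5,2) = 15, S(5,1) = 1
S(6,2) = 2*15 + 1 = 30 + 1
S(6,2) = 31


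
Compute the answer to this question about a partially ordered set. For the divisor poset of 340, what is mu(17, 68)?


In a divisor lattice, mu(a,b) = mu(b/a) where mu is the classical Mobius function.
b/a = 68/17 = 4
Prime factorization of 4: primes [2]
4 is not squarefree, so mu(4) = 0


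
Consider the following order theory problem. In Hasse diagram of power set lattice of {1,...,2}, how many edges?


A cover relation a -< b holds when a < b with no c strictly between.
Cover relations:
  {} -< {1}
  {} -< {2}
  {1} -< {1,2}
  {2} -< {1,2}
Total: 4


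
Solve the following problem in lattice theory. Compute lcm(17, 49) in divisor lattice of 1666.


In a divisor lattice, join = lcm (least common multiple).
gcd(17,49) = 1
lcm(17,49) = 17*49/gcd = 833/1 = 833


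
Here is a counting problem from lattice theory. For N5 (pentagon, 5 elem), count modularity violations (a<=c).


Modular law: if a <= c then a v (b ^ c) = (a v b) ^ c.
Check all triples (a,b,c) with a <= c among 5 elements.
  e.g. a=a, b=c, c=b: lhs=a != rhs=b
Total violating triples: 1


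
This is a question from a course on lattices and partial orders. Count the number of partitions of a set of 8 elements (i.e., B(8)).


B(n) = number of set partitions of an n-element set.
B(n) satisfies the recurrence: B(n+1) = sum_k C(n,k)*B(k).
B(8) = 4140


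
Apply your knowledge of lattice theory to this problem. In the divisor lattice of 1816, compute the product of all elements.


Divisors of 1816: [1, 2, 4, 8, 227, 454, 908, 1816]
Product = n^(d(n)/2) = 1816^(8/2)
Product = 10875854196736


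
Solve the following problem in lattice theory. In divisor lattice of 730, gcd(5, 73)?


Meet=gcd.
gcd(5,73)=1


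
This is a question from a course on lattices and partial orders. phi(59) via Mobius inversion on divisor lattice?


phi(n) = n * prod_{p|n} (1 - 1/p).
Prime divisors of 59: [59]
phi(59) = 59 * (1 - 1/59)
phi(59) = 58


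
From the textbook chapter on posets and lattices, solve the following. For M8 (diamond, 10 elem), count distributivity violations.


Distributive law: a ^ (b v c) = (a ^ b) v (a ^ c).
Check all 10^3 = 1000 ordered triples (a,b,c).
  e.g. a=a1, b=a2, c=a3: lhs=a1 != rhs=0
  e.g. a=a1, b=a2, c=a4: lhs=a1 != rhs=0
Total violating triples: 336


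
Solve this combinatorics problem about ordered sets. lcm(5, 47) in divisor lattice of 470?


Join=lcm.
gcd(5,47)=1
lcm=235


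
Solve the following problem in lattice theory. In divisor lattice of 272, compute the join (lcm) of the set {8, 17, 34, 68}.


In a divisor lattice, join = lcm (least common multiple).
Compute lcm iteratively: start with first element, then lcm(current, next).
Elements: [8, 17, 34, 68]
lcm(8,17) = 136
lcm(136,34) = 136
lcm(136,68) = 136
Final lcm = 136


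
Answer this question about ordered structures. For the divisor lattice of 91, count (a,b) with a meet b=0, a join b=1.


Complement pair (a,b): a meet b = bottom, a join b = top.
Here: gcd(a,b)=1 and lcm(a,b)=91, i.e. a*b=91 with a,b coprime.
Pairs found: (1,91), (7,13), (13,7), (91,1)
Total ordered pairs: 4


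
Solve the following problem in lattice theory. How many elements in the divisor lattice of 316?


Divisors of 316: [1, 2, 4, 79, 158, 316]
Count: 6


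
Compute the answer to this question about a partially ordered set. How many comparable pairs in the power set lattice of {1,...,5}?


A comparable pair {a,b} has a < b or b < a in the order.
Count unordered pairs where one element is strictly below the other.
Examples: {{},{1}}, {{},{2}}, {{},{3}}, {{},{4}}, ...
Total comparable pairs: 211


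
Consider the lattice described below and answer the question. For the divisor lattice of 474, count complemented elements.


An element a is complemented if some b has a meet b = bottom, a join b = top.
a is complemented iff gcd(a, n/a)=1, i.e. a is a unitary divisor of 474.
Complemented elements: 1, 2, 3, 6, 79, 158, ... (2 more)
Count: 8


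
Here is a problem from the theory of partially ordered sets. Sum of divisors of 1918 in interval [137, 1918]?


Interval [137,1918] in divisors of 1918: [137, 274, 959, 1918]
Sum = 3288


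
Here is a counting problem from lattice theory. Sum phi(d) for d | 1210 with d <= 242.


Divisors of 1210 up to 242: [1, 2, 5, 10, 11, 22, 55, 110, 121, 242]
phi values: [1, 1, 4, 4, 10, 10, 40, 40, 110, 110]
Sum = 330
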